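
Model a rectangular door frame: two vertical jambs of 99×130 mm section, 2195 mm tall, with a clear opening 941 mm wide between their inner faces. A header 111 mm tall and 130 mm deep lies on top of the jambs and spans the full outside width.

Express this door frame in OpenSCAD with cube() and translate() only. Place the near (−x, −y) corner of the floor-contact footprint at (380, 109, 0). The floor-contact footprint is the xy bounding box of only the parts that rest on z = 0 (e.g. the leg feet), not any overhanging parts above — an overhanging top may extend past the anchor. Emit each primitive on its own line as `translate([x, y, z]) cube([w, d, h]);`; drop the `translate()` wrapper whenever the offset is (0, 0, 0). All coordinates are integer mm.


translate([380, 109, 0]) cube([99, 130, 2195]);
translate([1420, 109, 0]) cube([99, 130, 2195]);
translate([380, 109, 2195]) cube([1139, 130, 111]);


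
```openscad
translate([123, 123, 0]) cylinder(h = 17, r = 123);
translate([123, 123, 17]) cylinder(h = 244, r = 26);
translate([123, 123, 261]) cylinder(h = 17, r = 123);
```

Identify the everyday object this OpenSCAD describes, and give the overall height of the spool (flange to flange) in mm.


A spool. The overall height is 278 mm.

Three coaxial cylinders, large–small–large — a spool. Two 17 mm flanges and a 244 mm core give 17 + 244 + 17 = 278 mm.


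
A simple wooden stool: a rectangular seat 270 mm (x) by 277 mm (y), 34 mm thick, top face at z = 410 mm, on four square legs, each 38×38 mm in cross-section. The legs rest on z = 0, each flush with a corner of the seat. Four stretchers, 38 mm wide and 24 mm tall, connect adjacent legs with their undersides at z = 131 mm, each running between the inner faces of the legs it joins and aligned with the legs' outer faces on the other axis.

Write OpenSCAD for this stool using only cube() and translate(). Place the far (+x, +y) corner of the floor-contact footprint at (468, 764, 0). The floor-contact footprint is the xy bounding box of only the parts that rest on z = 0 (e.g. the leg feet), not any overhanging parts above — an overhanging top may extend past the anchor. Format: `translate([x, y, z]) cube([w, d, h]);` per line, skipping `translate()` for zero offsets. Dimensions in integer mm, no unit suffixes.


translate([198, 487, 376]) cube([270, 277, 34]);
translate([198, 487, 0]) cube([38, 38, 376]);
translate([430, 487, 0]) cube([38, 38, 376]);
translate([198, 726, 0]) cube([38, 38, 376]);
translate([430, 726, 0]) cube([38, 38, 376]);
translate([236, 487, 131]) cube([194, 38, 24]);
translate([236, 726, 131]) cube([194, 38, 24]);
translate([198, 525, 131]) cube([38, 201, 24]);
translate([430, 525, 131]) cube([38, 201, 24]);


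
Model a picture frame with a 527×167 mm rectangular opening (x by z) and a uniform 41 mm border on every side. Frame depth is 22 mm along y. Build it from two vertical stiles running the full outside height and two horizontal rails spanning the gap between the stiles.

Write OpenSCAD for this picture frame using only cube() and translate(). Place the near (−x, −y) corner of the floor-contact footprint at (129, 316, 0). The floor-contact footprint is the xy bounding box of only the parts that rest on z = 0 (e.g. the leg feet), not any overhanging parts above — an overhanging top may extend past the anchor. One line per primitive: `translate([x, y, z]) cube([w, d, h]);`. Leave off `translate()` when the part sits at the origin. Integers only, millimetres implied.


translate([129, 316, 0]) cube([41, 22, 249]);
translate([697, 316, 0]) cube([41, 22, 249]);
translate([170, 316, 0]) cube([527, 22, 41]);
translate([170, 316, 208]) cube([527, 22, 41]);


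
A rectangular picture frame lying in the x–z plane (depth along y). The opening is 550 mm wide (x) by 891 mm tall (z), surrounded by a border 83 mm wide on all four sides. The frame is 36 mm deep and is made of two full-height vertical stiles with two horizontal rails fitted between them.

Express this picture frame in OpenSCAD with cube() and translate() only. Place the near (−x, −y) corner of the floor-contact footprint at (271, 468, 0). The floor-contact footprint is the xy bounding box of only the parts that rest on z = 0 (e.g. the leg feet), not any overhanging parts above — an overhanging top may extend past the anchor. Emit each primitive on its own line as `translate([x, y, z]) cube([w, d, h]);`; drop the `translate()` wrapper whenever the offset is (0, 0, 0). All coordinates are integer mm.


translate([271, 468, 0]) cube([83, 36, 1057]);
translate([904, 468, 0]) cube([83, 36, 1057]);
translate([354, 468, 0]) cube([550, 36, 83]);
translate([354, 468, 974]) cube([550, 36, 83]);


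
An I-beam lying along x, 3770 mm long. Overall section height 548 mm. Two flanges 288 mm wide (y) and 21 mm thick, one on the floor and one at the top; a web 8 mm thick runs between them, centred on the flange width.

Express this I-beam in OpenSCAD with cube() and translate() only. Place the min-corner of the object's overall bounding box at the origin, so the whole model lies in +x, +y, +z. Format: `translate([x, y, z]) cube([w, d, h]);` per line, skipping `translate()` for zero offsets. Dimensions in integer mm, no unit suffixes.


cube([3770, 288, 21]);
translate([0, 140, 21]) cube([3770, 8, 506]);
translate([0, 0, 527]) cube([3770, 288, 21]);


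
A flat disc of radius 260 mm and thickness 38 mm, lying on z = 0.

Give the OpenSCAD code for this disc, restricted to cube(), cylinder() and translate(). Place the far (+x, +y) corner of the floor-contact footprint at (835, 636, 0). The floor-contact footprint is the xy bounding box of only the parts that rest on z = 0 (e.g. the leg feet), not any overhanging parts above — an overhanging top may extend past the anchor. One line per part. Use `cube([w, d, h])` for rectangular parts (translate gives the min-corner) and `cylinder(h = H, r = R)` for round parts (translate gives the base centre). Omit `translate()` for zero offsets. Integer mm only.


translate([575, 376, 0]) cylinder(h = 38, r = 260);


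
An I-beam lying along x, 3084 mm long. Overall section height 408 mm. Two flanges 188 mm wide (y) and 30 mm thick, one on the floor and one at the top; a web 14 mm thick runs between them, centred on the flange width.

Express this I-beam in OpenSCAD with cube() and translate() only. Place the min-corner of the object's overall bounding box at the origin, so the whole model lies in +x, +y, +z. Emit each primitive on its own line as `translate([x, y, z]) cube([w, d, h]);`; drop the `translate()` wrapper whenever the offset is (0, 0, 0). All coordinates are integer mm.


cube([3084, 188, 30]);
translate([0, 87, 30]) cube([3084, 14, 348]);
translate([0, 0, 378]) cube([3084, 188, 30]);


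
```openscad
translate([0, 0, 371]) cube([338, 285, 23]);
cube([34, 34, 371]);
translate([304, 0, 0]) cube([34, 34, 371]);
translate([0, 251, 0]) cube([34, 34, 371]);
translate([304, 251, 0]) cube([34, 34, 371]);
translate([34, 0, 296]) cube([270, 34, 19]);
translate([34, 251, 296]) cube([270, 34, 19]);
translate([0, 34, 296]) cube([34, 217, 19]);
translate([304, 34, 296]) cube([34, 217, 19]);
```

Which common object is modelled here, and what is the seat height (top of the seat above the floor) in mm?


A stool. The seat height is 394 mm.

A 338×285×23 slab at z = 371 on four corner posts — a stool. The seat top is 371 + 23 = 394 mm.


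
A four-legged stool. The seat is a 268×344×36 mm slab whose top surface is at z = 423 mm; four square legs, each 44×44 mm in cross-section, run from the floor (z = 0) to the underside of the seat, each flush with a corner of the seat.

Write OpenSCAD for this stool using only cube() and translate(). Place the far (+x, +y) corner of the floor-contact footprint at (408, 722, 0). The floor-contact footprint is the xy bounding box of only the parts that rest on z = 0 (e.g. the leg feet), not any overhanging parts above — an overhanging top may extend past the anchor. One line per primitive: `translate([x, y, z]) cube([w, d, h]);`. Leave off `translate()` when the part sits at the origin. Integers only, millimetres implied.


translate([140, 378, 387]) cube([268, 344, 36]);
translate([140, 378, 0]) cube([44, 44, 387]);
translate([364, 378, 0]) cube([44, 44, 387]);
translate([140, 678, 0]) cube([44, 44, 387]);
translate([364, 678, 0]) cube([44, 44, 387]);


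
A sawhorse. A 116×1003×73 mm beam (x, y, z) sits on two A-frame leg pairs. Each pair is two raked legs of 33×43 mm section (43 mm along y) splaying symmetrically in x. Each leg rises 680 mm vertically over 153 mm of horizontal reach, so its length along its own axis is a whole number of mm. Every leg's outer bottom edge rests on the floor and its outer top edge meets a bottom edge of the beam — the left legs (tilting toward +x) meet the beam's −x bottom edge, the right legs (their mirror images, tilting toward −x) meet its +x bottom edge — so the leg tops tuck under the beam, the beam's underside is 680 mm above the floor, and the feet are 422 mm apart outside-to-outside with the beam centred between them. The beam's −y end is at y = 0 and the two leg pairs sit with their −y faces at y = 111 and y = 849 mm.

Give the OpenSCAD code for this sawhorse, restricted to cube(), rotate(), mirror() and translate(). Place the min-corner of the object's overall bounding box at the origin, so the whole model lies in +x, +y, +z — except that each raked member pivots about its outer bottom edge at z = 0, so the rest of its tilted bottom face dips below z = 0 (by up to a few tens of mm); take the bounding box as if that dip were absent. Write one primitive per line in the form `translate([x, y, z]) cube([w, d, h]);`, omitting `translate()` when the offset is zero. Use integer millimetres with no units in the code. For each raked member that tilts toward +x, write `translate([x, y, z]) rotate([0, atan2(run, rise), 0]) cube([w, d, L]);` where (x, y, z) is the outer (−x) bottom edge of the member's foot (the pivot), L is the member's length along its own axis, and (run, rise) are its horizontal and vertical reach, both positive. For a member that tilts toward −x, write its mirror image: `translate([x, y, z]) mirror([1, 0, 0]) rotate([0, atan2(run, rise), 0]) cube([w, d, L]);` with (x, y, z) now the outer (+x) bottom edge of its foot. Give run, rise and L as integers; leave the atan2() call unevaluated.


// leg length = √(153² + 680²) = 697
// right-leg outer foot x = 2·153 + 116 = 422
// beam min-corner = (153, 0, 680)
translate([153, 0, 680]) cube([116, 1003, 73]);
translate([0, 111, 0]) rotate([0, atan2(153, 680), 0]) cube([33, 43, 697]);
translate([422, 111, 0]) mirror([1, 0, 0]) rotate([0, atan2(153, 680), 0]) cube([33, 43, 697]);
translate([0, 849, 0]) rotate([0, atan2(153, 680), 0]) cube([33, 43, 697]);
translate([422, 849, 0]) mirror([1, 0, 0]) rotate([0, atan2(153, 680), 0]) cube([33, 43, 697]);


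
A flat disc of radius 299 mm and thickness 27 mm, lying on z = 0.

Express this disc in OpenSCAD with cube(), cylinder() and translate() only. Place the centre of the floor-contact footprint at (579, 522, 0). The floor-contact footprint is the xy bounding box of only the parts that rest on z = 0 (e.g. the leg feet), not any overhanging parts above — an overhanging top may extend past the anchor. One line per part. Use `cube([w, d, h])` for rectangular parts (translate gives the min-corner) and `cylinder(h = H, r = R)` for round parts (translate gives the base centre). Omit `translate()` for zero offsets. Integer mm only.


translate([579, 522, 0]) cylinder(h = 27, r = 299);


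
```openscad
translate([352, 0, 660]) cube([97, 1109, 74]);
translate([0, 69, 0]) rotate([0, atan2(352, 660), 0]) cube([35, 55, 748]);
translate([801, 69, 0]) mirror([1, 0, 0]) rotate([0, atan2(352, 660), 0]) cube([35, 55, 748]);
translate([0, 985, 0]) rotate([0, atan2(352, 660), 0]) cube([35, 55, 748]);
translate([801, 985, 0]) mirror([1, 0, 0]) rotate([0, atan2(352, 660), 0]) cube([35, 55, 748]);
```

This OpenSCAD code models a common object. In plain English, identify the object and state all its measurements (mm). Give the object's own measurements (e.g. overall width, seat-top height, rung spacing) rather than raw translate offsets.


A sawhorse. A 97×1109×74 mm beam (x, y, z) sits on two A-frame leg pairs. Each pair is two raked legs of 35×55 mm section (55 mm along y) splaying symmetrically in x. Each leg rises 660 mm vertically over 352 mm of horizontal reach and is 748 mm long along its own axis. Every leg's outer bottom edge rests on the floor and its outer top edge meets a bottom edge of the beam — the left legs (tilting toward +x) meet the beam's −x bottom edge, the right legs (their mirror images, tilting toward −x) meet its +x bottom edge — so the leg tops tuck under the beam, the beam's underside is 660 mm above the floor, and the feet are 801 mm apart outside-to-outside with the beam centred between them. The two leg pairs are set in 69 mm from either end of the beam.


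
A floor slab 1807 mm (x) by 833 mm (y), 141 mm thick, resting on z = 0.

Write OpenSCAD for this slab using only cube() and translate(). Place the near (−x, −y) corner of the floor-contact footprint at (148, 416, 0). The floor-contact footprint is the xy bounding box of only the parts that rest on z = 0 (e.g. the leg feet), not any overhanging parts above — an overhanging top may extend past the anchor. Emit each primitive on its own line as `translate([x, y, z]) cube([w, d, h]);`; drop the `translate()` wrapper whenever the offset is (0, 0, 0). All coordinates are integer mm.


translate([148, 416, 0]) cube([1807, 833, 141]);


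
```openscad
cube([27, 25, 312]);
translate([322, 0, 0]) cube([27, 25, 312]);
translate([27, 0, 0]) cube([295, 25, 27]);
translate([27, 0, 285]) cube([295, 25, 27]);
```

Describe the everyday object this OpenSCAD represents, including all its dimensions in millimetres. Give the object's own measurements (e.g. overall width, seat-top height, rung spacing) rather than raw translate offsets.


A rectangular picture frame lying in the x–z plane (depth along y). The opening is 295 mm wide (x) by 258 mm tall (z), surrounded by a border 27 mm wide on all four sides. The frame is 25 mm deep and is made of two full-height vertical stiles with two horizontal rails fitted between them.


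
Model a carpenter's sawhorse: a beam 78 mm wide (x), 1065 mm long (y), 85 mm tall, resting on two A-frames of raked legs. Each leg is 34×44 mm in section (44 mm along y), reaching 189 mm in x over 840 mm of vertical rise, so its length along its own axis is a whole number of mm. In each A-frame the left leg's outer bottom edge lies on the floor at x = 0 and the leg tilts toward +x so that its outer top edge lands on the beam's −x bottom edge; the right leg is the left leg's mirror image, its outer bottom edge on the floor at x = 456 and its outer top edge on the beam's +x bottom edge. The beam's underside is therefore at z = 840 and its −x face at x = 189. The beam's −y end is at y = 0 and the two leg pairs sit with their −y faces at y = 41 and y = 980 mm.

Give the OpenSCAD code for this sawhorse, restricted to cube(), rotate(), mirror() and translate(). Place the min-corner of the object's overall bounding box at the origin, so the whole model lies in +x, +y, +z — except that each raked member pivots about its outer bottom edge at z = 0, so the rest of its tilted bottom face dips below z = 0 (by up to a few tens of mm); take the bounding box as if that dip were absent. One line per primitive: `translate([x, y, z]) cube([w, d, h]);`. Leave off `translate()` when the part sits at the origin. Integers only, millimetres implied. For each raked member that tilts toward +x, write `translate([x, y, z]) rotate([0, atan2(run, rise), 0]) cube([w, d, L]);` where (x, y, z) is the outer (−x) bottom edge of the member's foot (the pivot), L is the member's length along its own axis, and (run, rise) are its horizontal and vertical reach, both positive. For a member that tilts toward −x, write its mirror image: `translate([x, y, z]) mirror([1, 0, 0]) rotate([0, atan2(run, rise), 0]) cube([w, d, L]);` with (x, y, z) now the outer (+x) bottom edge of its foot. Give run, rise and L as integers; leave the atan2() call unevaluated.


translate([189, 0, 840]) cube([78, 1065, 85]);
translate([0, 41, 0]) rotate([0, atan2(189, 840), 0]) cube([34, 44, 861]);
translate([456, 41, 0]) mirror([1, 0, 0]) rotate([0, atan2(189, 840), 0]) cube([34, 44, 861]);
translate([0, 980, 0]) rotate([0, atan2(189, 840), 0]) cube([34, 44, 861]);
translate([456, 980, 0]) mirror([1, 0, 0]) rotate([0, atan2(189, 840), 0]) cube([34, 44, 861]);


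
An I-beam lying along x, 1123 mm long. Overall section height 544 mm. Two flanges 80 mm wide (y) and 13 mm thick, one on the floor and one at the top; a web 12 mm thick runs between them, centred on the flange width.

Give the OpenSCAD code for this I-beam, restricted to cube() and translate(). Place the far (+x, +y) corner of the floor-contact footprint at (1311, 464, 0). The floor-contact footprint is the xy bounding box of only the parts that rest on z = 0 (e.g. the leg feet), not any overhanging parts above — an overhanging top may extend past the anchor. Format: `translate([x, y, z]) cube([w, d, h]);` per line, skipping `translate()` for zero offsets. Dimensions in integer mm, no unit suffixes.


translate([188, 384, 0]) cube([1123, 80, 13]);
translate([188, 418, 13]) cube([1123, 12, 518]);
translate([188, 384, 531]) cube([1123, 80, 13]);


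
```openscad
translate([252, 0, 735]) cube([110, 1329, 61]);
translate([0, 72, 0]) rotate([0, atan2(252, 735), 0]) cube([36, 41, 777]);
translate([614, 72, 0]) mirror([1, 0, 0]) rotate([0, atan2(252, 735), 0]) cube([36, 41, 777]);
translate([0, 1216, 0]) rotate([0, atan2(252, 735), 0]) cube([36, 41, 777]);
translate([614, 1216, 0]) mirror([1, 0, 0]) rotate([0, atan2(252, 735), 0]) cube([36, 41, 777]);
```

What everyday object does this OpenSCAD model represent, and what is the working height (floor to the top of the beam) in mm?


A sawhorse. The overall height is 796 mm.

A beam across two mirrored pairs of raked legs — a sawhorse. The beam's underside is at z = 735 (matching the legs' vertical rise in atan2(252, 735)) and the beam is 61 mm tall, so its top is at 735 + 61 = 796 mm. The raked legs top out at the beam's underside, so that is the highest point.


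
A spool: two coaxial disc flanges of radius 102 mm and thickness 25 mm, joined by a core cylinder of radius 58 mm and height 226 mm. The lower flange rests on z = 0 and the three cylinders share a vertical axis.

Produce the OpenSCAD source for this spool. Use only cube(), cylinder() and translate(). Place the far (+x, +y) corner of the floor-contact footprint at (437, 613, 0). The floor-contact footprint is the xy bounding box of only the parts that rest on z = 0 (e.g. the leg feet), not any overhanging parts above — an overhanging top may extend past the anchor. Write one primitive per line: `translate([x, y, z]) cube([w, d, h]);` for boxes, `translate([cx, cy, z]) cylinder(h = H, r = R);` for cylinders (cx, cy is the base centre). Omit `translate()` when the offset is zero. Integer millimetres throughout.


translate([335, 511, 0]) cylinder(h = 25, r = 102);
translate([335, 511, 25]) cylinder(h = 226, r = 58);
translate([335, 511, 251]) cylinder(h = 25, r = 102);


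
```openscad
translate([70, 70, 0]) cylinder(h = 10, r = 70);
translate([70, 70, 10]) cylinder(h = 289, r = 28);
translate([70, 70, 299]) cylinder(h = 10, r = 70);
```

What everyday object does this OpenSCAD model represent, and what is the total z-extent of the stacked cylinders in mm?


A spool. The overall height is 309 mm.

Three coaxial cylinders, large–small–large — a spool. Two 10 mm flanges and a 289 mm core give 10 + 289 + 10 = 309 mm.


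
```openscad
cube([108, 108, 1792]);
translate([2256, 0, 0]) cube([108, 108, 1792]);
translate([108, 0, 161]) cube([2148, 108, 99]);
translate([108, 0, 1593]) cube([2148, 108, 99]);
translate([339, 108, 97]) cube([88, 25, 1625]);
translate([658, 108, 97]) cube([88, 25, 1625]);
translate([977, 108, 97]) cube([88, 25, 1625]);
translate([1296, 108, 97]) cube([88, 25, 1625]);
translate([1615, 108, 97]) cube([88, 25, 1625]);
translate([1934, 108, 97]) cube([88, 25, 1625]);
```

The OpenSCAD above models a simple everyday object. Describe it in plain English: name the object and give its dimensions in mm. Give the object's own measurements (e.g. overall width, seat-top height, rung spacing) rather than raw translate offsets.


A fence section. Two 108×108 mm posts, 1792 mm tall, stand on the floor with a clear span of 2148 mm between their inner faces. Two horizontal rails of 108×99 mm section span the gap between the posts with their undersides at z = 161 mm and z = 1593 mm, flush with the posts' −y face. 6 pickets, each 88 mm wide, 25 mm thick and 1625 mm tall, are fixed to the +y face of the rails with their bottoms at z = 97 mm, spaced across the span with a 231 mm gap after the −x post and between neighbouring pickets, with 234 mm left before the +x post.


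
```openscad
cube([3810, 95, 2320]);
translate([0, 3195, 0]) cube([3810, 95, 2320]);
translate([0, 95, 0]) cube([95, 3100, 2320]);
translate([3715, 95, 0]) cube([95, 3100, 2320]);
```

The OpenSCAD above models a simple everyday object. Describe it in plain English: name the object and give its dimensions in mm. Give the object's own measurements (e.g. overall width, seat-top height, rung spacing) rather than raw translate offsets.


The wall frame of a small rectangular building: four walls, each 2320 mm tall and 95 mm thick, enclosing a footprint 3810 mm (x) by 3290 mm (y) outside-to-outside, with no floor or roof. The front and back walls (the −y and +y sides) span the full width; the two side walls fit between them.


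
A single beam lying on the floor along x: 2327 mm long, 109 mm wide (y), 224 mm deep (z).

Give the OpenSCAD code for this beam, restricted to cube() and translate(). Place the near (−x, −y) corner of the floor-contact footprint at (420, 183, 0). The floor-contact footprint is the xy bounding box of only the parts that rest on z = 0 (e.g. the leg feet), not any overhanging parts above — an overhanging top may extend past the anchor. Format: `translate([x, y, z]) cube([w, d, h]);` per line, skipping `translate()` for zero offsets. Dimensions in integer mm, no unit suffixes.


translate([420, 183, 0]) cube([2327, 109, 224]);


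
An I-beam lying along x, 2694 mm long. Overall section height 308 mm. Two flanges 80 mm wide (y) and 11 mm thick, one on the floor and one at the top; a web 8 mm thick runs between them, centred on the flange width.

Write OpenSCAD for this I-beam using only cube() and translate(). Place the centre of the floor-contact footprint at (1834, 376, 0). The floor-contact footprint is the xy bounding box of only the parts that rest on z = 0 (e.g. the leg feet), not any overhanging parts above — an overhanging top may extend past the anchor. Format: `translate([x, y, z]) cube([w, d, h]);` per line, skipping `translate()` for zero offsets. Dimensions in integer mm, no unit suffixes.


translate([487, 336, 0]) cube([2694, 80, 11]);
translate([487, 372, 11]) cube([2694, 8, 286]);
translate([487, 336, 297]) cube([2694, 80, 11]);


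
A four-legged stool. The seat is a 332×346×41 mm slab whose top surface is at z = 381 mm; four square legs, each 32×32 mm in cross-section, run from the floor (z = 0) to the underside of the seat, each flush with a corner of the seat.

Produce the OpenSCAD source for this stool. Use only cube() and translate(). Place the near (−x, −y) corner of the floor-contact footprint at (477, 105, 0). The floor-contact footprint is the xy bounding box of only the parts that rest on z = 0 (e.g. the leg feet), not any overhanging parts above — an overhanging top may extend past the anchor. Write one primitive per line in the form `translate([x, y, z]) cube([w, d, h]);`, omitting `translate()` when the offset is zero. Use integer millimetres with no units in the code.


// leg_h = 381 - 41 = 340
translate([477, 105, 340]) cube([332, 346, 41]);
translate([477, 105, 0]) cube([32, 32, 340]);
translate([777, 105, 0]) cube([32, 32, 340]);
translate([477, 419, 0]) cube([32, 32, 340]);
translate([777, 419, 0]) cube([32, 32, 340]);


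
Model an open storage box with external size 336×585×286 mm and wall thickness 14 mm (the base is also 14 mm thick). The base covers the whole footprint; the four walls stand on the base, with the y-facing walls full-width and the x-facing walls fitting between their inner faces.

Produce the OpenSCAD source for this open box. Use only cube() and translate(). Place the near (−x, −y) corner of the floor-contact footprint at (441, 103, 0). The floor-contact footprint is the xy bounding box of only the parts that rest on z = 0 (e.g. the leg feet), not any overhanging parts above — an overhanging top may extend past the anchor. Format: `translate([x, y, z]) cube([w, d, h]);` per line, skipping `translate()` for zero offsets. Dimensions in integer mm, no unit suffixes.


translate([441, 103, 0]) cube([336, 585, 14]);
translate([441, 103, 14]) cube([336, 14, 272]);
translate([441, 674, 14]) cube([336, 14, 272]);
translate([441, 117, 14]) cube([14, 557, 272]);
translate([763, 117, 14]) cube([14, 557, 272]);


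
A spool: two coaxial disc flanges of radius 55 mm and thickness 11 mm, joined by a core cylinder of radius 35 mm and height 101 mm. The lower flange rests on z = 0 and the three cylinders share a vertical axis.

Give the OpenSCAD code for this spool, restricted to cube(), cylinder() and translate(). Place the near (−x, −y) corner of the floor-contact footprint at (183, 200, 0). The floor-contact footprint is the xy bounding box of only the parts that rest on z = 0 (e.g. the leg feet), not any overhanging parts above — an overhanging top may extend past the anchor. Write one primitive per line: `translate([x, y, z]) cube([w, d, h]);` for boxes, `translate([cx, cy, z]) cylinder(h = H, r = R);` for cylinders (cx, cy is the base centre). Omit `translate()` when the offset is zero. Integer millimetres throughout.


translate([238, 255, 0]) cylinder(h = 11, r = 55);
translate([238, 255, 11]) cylinder(h = 101, r = 35);
translate([238, 255, 112]) cylinder(h = 11, r = 55);


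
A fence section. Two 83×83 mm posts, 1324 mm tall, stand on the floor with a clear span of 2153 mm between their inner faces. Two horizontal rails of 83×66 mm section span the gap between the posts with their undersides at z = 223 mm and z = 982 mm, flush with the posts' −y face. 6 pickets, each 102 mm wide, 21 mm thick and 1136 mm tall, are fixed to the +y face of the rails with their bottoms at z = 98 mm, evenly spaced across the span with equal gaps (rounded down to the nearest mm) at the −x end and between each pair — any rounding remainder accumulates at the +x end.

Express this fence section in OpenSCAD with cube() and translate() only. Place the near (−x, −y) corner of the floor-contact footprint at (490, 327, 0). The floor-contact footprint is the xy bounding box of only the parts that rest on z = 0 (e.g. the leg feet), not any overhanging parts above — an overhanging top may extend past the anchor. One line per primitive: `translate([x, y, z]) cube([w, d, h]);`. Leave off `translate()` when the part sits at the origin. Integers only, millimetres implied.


translate([490, 327, 0]) cube([83, 83, 1324]);
translate([2726, 327, 0]) cube([83, 83, 1324]);
translate([573, 327, 223]) cube([2153, 83, 66]);
translate([573, 327, 982]) cube([2153, 83, 66]);
translate([793, 410, 98]) cube([102, 21, 1136]);
translate([1115, 410, 98]) cube([102, 21, 1136]);
translate([1437, 410, 98]) cube([102, 21, 1136]);
translate([1759, 410, 98]) cube([102, 21, 1136]);
translate([2081, 410, 98]) cube([102, 21, 1136]);
translate([2403, 410, 98]) cube([102, 21, 1136]);


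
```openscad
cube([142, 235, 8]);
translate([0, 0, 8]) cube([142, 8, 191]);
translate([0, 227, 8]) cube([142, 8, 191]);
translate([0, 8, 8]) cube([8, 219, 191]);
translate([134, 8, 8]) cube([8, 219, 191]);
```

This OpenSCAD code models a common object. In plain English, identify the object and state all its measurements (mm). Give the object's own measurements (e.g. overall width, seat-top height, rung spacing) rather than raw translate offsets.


An open-topped rectangular box: outside dimensions 142×235×199 mm, with a uniform wall and base thickness of 8 mm. The base is a full 142×235 slab on the floor; four walls sit on top of the base. The front and back walls (the −y and +y sides) span the full width; the two side walls fit between them.


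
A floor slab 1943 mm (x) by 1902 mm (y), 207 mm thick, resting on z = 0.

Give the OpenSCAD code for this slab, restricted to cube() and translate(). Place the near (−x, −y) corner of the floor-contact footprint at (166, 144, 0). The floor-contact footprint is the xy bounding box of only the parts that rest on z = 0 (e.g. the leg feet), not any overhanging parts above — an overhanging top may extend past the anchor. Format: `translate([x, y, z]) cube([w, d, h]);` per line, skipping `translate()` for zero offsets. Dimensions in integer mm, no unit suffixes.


translate([166, 144, 0]) cube([1943, 1902, 207]);


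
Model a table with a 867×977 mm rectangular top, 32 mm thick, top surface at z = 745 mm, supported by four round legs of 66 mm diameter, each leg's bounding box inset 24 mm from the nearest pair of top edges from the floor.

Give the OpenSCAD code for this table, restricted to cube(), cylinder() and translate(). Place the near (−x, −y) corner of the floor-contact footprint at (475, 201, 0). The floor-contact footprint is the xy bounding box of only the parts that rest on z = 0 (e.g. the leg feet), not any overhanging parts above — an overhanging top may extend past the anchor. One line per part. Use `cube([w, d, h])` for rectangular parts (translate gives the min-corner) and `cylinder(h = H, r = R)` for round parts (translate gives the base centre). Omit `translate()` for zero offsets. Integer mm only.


translate([451, 177, 713]) cube([867, 977, 32]);
translate([508, 234, 0]) cylinder(h = 713, r = 33);
translate([1261, 234, 0]) cylinder(h = 713, r = 33);
translate([508, 1097, 0]) cylinder(h = 713, r = 33);
translate([1261, 1097, 0]) cylinder(h = 713, r = 33);


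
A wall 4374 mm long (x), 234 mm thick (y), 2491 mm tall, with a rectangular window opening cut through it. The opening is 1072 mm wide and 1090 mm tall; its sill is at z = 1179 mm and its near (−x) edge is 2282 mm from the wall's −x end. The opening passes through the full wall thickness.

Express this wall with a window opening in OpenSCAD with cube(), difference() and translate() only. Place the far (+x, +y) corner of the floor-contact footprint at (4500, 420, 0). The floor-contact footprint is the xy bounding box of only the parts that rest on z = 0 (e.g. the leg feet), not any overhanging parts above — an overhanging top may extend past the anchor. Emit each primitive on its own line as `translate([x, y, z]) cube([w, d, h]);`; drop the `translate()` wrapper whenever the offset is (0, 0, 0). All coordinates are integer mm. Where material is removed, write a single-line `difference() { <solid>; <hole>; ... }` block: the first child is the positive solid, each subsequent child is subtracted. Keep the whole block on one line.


difference() { translate([126, 186, 0]) cube([4374, 234, 2491]); translate([2408, 186, 1179]) cube([1072, 234, 1090]); }


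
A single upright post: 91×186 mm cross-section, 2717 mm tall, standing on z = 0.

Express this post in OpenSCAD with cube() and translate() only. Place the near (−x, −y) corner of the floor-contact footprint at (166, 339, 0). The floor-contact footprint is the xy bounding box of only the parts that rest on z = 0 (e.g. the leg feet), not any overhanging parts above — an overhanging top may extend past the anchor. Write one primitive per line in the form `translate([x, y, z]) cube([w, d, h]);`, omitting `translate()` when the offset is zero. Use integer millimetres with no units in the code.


translate([166, 339, 0]) cube([91, 186, 2717]);


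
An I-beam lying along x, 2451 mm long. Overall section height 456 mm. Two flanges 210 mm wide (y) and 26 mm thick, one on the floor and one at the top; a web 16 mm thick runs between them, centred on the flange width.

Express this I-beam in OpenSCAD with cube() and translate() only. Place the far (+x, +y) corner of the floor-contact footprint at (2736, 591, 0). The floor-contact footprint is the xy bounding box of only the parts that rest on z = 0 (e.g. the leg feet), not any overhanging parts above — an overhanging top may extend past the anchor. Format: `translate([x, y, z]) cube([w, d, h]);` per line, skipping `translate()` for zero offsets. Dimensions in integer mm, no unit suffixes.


translate([285, 381, 0]) cube([2451, 210, 26]);
translate([285, 478, 26]) cube([2451, 16, 404]);
translate([285, 381, 430]) cube([2451, 210, 26]);


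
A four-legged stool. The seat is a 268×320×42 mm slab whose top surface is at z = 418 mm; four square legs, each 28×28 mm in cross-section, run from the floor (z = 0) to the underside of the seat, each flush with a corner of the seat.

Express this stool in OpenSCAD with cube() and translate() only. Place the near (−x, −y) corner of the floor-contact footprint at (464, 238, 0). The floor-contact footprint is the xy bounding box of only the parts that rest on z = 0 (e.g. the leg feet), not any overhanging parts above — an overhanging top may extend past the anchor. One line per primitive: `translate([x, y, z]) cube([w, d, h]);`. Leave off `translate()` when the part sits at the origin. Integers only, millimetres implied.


translate([464, 238, 376]) cube([268, 320, 42]);
translate([464, 238, 0]) cube([28, 28, 376]);
translate([704, 238, 0]) cube([28, 28, 376]);
translate([464, 530, 0]) cube([28, 28, 376]);
translate([704, 530, 0]) cube([28, 28, 376]);


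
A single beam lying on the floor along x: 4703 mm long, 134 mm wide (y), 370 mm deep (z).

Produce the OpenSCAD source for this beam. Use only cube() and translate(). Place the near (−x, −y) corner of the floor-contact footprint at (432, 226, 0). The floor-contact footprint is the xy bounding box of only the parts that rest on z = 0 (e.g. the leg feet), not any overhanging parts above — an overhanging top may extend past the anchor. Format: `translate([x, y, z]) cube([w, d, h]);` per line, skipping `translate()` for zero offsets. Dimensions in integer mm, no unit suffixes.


translate([432, 226, 0]) cube([4703, 134, 370]);


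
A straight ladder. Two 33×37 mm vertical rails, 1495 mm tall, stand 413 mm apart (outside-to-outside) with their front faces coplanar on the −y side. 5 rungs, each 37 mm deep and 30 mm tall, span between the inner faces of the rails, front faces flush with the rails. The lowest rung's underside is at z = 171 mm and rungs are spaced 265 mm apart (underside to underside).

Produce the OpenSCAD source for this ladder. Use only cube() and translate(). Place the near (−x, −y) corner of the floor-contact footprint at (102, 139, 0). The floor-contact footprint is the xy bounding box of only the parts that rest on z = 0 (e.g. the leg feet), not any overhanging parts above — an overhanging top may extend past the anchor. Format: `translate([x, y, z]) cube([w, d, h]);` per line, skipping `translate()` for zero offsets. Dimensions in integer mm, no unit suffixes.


// rung span = 413 - 2*33 = 347
// rung[k] z = 171 + k*265
translate([102, 139, 0]) cube([33, 37, 1495]);
translate([482, 139, 0]) cube([33, 37, 1495]);
translate([135, 139, 171]) cube([347, 37, 30]);
translate([135, 139, 436]) cube([347, 37, 30]);
translate([135, 139, 701]) cube([347, 37, 30]);
translate([135, 139, 966]) cube([347, 37, 30]);
translate([135, 139, 1231]) cube([347, 37, 30]);


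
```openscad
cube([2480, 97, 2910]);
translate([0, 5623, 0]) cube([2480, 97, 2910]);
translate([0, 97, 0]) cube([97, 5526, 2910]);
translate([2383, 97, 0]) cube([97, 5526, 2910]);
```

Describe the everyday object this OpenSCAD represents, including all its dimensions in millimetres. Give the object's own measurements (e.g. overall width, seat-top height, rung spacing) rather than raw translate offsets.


The wall frame of a small rectangular building: four walls, each 2910 mm tall and 97 mm thick, enclosing a footprint 2480 mm (x) by 5720 mm (y) outside-to-outside, with no floor or roof. The front and back walls (the −y and +y sides) span the full width; the two side walls fit between them.


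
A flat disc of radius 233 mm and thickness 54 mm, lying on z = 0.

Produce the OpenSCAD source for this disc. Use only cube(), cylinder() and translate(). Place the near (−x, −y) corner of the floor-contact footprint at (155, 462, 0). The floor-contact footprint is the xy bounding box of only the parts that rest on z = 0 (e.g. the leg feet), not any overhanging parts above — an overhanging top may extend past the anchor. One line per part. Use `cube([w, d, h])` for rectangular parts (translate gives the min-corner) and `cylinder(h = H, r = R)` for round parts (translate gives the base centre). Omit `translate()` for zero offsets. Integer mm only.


translate([388, 695, 0]) cylinder(h = 54, r = 233);


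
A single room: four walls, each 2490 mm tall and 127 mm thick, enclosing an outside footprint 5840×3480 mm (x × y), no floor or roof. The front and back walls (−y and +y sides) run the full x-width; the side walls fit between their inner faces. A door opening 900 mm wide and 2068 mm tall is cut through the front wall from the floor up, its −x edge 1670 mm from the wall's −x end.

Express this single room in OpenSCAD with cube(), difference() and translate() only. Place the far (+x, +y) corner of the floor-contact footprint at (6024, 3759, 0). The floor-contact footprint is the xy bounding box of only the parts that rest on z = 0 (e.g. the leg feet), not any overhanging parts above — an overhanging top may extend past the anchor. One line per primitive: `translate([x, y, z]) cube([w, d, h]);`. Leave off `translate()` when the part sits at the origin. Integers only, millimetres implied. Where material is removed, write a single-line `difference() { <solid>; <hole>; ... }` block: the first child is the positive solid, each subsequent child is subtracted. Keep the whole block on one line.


difference() { translate([184, 279, 0]) cube([5840, 127, 2490]); translate([1854, 279, 0]) cube([900, 127, 2068]); }
translate([184, 3632, 0]) cube([5840, 127, 2490]);
translate([184, 406, 0]) cube([127, 3226, 2490]);
translate([5897, 406, 0]) cube([127, 3226, 2490]);


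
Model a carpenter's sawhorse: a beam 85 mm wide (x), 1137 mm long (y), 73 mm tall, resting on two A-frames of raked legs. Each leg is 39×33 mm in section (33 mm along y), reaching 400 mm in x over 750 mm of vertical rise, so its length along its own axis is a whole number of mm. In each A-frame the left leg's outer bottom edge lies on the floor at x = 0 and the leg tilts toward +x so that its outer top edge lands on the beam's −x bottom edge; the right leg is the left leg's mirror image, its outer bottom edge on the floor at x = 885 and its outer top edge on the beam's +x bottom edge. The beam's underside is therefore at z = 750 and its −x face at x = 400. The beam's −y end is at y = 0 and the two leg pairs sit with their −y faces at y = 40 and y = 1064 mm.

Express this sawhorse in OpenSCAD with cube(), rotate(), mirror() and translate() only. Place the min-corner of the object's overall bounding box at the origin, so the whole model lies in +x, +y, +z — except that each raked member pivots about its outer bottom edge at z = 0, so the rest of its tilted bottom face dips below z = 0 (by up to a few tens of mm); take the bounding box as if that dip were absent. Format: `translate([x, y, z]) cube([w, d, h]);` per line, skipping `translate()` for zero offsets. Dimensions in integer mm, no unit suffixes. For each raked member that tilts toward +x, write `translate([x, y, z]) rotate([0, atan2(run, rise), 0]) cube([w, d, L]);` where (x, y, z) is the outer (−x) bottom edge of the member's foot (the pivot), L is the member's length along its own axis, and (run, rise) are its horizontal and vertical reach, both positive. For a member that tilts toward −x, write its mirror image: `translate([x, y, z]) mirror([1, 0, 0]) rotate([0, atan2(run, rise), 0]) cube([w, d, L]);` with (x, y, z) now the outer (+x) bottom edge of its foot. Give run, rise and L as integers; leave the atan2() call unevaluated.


translate([400, 0, 750]) cube([85, 1137, 73]);
translate([0, 40, 0]) rotate([0, atan2(400, 750), 0]) cube([39, 33, 850]);
translate([885, 40, 0]) mirror([1, 0, 0]) rotate([0, atan2(400, 750), 0]) cube([39, 33, 850]);
translate([0, 1064, 0]) rotate([0, atan2(400, 750), 0]) cube([39, 33, 850]);
translate([885, 1064, 0]) mirror([1, 0, 0]) rotate([0, atan2(400, 750), 0]) cube([39, 33, 850]);
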